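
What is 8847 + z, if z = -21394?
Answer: -12547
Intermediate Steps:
8847 + z = 8847 - 21394 = -12547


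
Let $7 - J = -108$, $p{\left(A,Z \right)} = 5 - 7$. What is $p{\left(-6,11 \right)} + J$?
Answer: $113$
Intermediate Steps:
$p{\left(A,Z \right)} = -2$
$J = 115$ ($J = 7 - -108 = 7 + 108 = 115$)
$p{\left(-6,11 \right)} + J = -2 + 115 = 113$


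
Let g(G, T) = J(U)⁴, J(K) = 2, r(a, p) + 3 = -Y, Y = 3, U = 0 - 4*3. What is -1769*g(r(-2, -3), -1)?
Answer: -28304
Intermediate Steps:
U = -12 (U = 0 - 12 = -12)
r(a, p) = -6 (r(a, p) = -3 - 1*3 = -3 - 3 = -6)
g(G, T) = 16 (g(G, T) = 2⁴ = 16)
-1769*g(r(-2, -3), -1) = -1769*16 = -28304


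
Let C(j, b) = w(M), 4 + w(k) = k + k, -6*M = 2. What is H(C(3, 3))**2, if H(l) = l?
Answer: 196/9 ≈ 21.778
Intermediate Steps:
M = -1/3 (M = -1/6*2 = -1/3 ≈ -0.33333)
w(k) = -4 + 2*k (w(k) = -4 + (k + k) = -4 + 2*k)
C(j, b) = -14/3 (C(j, b) = -4 + 2*(-1/3) = -4 - 2/3 = -14/3)
H(C(3, 3))**2 = (-14/3)**2 = 196/9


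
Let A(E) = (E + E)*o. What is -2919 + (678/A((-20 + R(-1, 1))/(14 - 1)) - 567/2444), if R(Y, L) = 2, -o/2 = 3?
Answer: -15828467/5499 ≈ -2878.4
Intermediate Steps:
o = -6 (o = -2*3 = -6)
A(E) = -12*E (A(E) = (E + E)*(-6) = (2*E)*(-6) = -12*E)
-2919 + (678/A((-20 + R(-1, 1))/(14 - 1)) - 567/2444) = -2919 + (678/((-12*(-20 + 2)/(14 - 1))) - 567/2444) = -2919 + (678/((-(-216)/13)) - 567*1/2444) = -2919 + (678/((-(-216)/13)) - 567/2444) = -2919 + (678/((-12*(-18/13))) - 567/2444) = -2919 + (678/(216/13) - 567/2444) = -2919 + (678*(13/216) - 567/2444) = -2919 + (1469/36 - 567/2444) = -2919 + 223114/5499 = -15828467/5499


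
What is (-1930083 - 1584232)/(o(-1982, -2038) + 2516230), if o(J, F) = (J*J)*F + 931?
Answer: 3514315/8003407151 ≈ 0.00043910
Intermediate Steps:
o(J, F) = 931 + F*J**2 (o(J, F) = J**2*F + 931 = F*J**2 + 931 = 931 + F*J**2)
(-1930083 - 1584232)/(o(-1982, -2038) + 2516230) = (-1930083 - 1584232)/((931 - 2038*(-1982)**2) + 2516230) = -3514315/((931 - 2038*3928324) + 2516230) = -3514315/((931 - 8005924312) + 2516230) = -3514315/(-8005923381 + 2516230) = -3514315/(-8003407151) = -3514315*(-1/8003407151) = 3514315/8003407151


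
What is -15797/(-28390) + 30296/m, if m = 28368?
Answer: 40882273/25167735 ≈ 1.6244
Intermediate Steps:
-15797/(-28390) + 30296/m = -15797/(-28390) + 30296/28368 = -15797*(-1/28390) + 30296*(1/28368) = 15797/28390 + 3787/3546 = 40882273/25167735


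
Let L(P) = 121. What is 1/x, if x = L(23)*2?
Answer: 1/242 ≈ 0.0041322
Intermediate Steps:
x = 242 (x = 121*2 = 242)
1/x = 1/242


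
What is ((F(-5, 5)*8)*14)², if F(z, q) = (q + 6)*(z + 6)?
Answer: 1517824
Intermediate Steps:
F(z, q) = (6 + q)*(6 + z)
((F(-5, 5)*8)*14)² = (((36 + 6*5 + 6*(-5) + 5*(-5))*8)*14)² = (((36 + 30 - 30 - 25)*8)*14)² = ((11*8)*14)² = (88*14)² = 1232² = 1517824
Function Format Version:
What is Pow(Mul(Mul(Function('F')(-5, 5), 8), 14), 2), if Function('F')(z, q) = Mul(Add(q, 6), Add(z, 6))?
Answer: 1517824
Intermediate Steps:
Function('F')(z, q) = Mul(Add(6, q), Add(6, z))
Pow(Mul(Mul(Function('F')(-5, 5), 8), 14), 2) = Pow(Mul(Mul(Add(36, Mul(6, 5), Mul(6, -5), Mul(5, -5)), 8), 14), 2) = Pow(Mul(Mul(Add(36, 30, -30, -25), 8), 14), 2) = Pow(Mul(Mul(11, 8), 14), 2) = Pow(Mul(88, 14), 2) = Pow(1232, 2) = 1517824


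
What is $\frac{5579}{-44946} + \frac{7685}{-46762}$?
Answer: $- \frac{667726}{2314719} \approx -0.28847$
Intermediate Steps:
$\frac{5579}{-44946} + \frac{7685}{-46762} = 5579 \left(- \frac{1}{44946}\right) + 7685 \left(- \frac{1}{46762}\right) = - \frac{5579}{44946} - \frac{7685}{46762} = - \frac{667726}{2314719}$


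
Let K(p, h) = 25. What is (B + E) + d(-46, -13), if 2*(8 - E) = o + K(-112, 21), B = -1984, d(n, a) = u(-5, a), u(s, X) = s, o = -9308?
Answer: 5321/2 ≈ 2660.5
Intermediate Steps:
d(n, a) = -5
E = 9299/2 (E = 8 - (-9308 + 25)/2 = 8 - 1/2*(-9283) = 8 + 9283/2 = 9299/2 ≈ 4649.5)
(B + E) + d(-46, -13) = (-1984 + 9299/2) - 5 = 5331/2 - 5 = 5321/2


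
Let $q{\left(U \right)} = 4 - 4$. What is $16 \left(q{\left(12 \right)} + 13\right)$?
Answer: $208$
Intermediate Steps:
$q{\left(U \right)} = 0$
$16 \left(q{\left(12 \right)} + 13\right) = 16 \left(0 + 13\right) = 16 \cdot 13 = 208$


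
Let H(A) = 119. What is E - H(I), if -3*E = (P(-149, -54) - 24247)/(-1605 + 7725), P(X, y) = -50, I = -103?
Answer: -720181/6120 ≈ -117.68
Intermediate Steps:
E = 8099/6120 (E = -(-50 - 24247)/(3*(-1605 + 7725)) = -(-8099)/6120 = -⅓*(-8099/2040) = 8099/6120 ≈ 1.3234)
E - H(I) = 8099/6120 - 1*119 = 8099/6120 - 119 = -720181/6120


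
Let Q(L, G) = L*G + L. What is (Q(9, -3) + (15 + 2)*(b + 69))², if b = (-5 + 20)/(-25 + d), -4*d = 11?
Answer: 1797336025/1369 ≈ 1.3129e+6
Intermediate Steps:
d = -11/4 (d = -¼*11 = -11/4 ≈ -2.7500)
b = -20/37 (b = (-5 + 20)/(-25 - 11/4) = 15/(-111/4) = 15*(-4/111) = -20/37 ≈ -0.54054)
Q(L, G) = L + G*L (Q(L, G) = G*L + L = L + G*L)
(Q(9, -3) + (15 + 2)*(b + 69))² = (9*(1 - 3) + (15 + 2)*(-20/37 + 69))² = (9*(-2) + 17*(2533/37))² = (-18 + 43061/37)² = (42395/37)² = 1797336025/1369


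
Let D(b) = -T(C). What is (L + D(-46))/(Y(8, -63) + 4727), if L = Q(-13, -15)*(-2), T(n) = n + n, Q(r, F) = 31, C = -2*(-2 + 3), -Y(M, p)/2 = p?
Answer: -58/4853 ≈ -0.011951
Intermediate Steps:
Y(M, p) = -2*p
C = -2 (C = -2*1 = -2)
T(n) = 2*n
D(b) = 4 (D(b) = -2*(-2) = -1*(-4) = 4)
L = -62 (L = 31*(-2) = -62)
(L + D(-46))/(Y(8, -63) + 4727) = (-62 + 4)/(-2*(-63) + 4727) = -58/(126 + 4727) = -58/4853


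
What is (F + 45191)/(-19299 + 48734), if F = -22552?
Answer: 22639/29435 ≈ 0.76912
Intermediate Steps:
(F + 45191)/(-19299 + 48734) = (-22552 + 45191)/(-19299 + 48734) = 22639/29435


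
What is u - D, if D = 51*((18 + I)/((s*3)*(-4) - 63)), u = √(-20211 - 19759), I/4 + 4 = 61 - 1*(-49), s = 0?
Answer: 7514/21 + I*√39970 ≈ 357.81 + 199.93*I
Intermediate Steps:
I = 424 (I = -16 + 4*(61 - 1*(-49)) = -16 + 4*(61 + 49) = -16 + 4*110 = -16 + 440 = 424)
u = I*√39970 (u = √(-39970) = I*√39970 ≈ 199.93*I)
D = -7514/21 (D = 51*((18 + 424)/((0*3)*(-4) - 63)) = 51*(442/(0*(-4) - 63)) = 51*(442/(0 - 63)) = 51*(442/(-63)) = 51*(442*(-1/63)) = 51*(-442/63) = -7514/21 ≈ -357.81)
u - D = I*√39970 - 1*(-7514/21) = I*√39970 + 7514/21 = 7514/21 + I*√39970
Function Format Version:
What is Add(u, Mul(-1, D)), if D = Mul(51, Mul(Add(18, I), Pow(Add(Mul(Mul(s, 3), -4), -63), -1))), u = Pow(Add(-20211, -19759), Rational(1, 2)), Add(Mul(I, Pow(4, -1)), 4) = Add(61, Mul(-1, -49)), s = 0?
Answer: Add(Rational(7514, 21), Mul(I, Pow(39970, Rational(1, 2)))) ≈ Add(357.81, Mul(199.93, I))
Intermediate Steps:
I = 424 (I = Add(-16, Mul(4, Add(61, Mul(-1, -49)))) = Add(-16, Mul(4, Add(61, 49))) = Add(-16, Mul(4, 110)) = Add(-16, 440) = 424)
u = Mul(I, Pow(39970, Rational(1, 2))) (u = Pow(-39970, Rational(1, 2)) = Mul(I, Pow(39970, Rational(1, 2))) ≈ Mul(199.93, I))
D = Rational(-7514, 21) (D = Mul(51, Mul(Add(18, 424), Pow(Add(Mul(Mul(0, 3), -4), -63), -1))) = Mul(51, Mul(442, Pow(Add(Mul(0, -4), -63), -1))) = Mul(51, Mul(442, Pow(Add(0, -63), -1))) = Mul(51, Mul(442, Pow(-63, -1))) = Mul(51, Mul(442, Rational(-1, 63))) = Mul(51, Rational(-442, 63)) = Rational(-7514, 21) ≈ -357.81)
Add(u, Mul(-1, D)) = Add(Mul(I, Pow(39970, Rational(1, 2))), Mul(-1, Rational(-7514, 21))) = Add(Mul(I, Pow(39970, Rational(1, 2))), Rational(7514, 21)) = Add(Rational(7514, 21), Mul(I, Pow(39970, Rational(1, 2))))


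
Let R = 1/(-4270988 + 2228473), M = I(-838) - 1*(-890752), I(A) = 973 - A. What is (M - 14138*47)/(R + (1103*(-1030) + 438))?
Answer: -465850693655/2319586244781 ≈ -0.20083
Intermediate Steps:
M = 892563 (M = (973 - 1*(-838)) - 1*(-890752) = (973 + 838) + 890752 = 1811 + 890752 = 892563)
R = -1/2042515 (R = 1/(-2042515) = -1/2042515 ≈ -4.8959e-7)
(M - 14138*47)/(R + (1103*(-1030) + 438)) = (892563 - 14138*47)/(-1/2042515 + (1103*(-1030) + 438)) = (892563 - 664486)/(-1/2042515 + (-1136090 + 438)) = 228077/(-1/2042515 - 1135652) = 228077/(-2319586244781/2042515) = 228077*(-2042515/2319586244781) = -465850693655/2319586244781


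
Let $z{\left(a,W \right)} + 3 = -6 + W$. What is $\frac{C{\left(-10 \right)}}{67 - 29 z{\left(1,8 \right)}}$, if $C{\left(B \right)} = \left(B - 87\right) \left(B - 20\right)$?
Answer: $\frac{485}{16} \approx 30.313$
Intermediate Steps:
$z{\left(a,W \right)} = -9 + W$ ($z{\left(a,W \right)} = -3 + \left(-6 + W\right) = -9 + W$)
$C{\left(B \right)} = \left(-87 + B\right) \left(-20 + B\right)$
$\frac{C{\left(-10 \right)}}{67 - 29 z{\left(1,8 \right)}} = \frac{1740 + \left(-10\right)^{2} - -1070}{67 - 29 \left(-9 + 8\right)} = \frac{1740 + 100 + 1070}{67 - -29} = \frac{2910}{67 + 29} = \frac{2910}{96} = 2910 \cdot \frac{1}{96} = \frac{485}{16}$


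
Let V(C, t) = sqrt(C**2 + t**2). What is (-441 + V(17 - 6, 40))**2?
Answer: (441 - sqrt(1721))**2 ≈ 1.5961e+5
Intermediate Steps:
(-441 + V(17 - 6, 40))**2 = (-441 + sqrt((17 - 6)**2 + 40**2))**2 = (-441 + sqrt(11**2 + 1600))**2 = (-441 + sqrt(121 + 1600))**2 = (-441 + sqrt(1721))**2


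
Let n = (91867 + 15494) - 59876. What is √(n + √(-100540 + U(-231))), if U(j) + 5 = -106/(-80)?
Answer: √(4748500 + 5*I*√40217470)/10 ≈ 217.91 + 0.72756*I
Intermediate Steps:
U(j) = -147/40 (U(j) = -5 - 106/(-80) = -5 - 106*(-1/80) = -5 + 53/40 = -147/40)
n = 47485 (n = 107361 - 59876 = 47485)
√(n + √(-100540 + U(-231))) = √(47485 + √(-100540 - 147/40)) = √(47485 + √(-4021747/40)) = √(47485 + I*√40217470/20)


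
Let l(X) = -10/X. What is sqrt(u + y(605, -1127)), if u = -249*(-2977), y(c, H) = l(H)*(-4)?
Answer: sqrt(19214536513)/161 ≈ 860.97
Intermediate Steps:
y(c, H) = 40/H (y(c, H) = -10/H*(-4) = 40/H)
u = 741273
sqrt(u + y(605, -1127)) = sqrt(741273 + 40/(-1127)) = sqrt(741273 + 40*(-1/1127)) = sqrt(741273 - 40/1127) = sqrt(835414631/1127) = sqrt(19214536513)/161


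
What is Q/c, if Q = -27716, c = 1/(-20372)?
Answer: 564630352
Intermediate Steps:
c = -1/20372 ≈ -4.9087e-5
Q/c = -27716/(-1/20372) = -27716*(-20372) = 564630352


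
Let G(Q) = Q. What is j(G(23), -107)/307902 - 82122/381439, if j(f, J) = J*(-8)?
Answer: -12479508130/58722915489 ≈ -0.21252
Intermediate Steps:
j(f, J) = -8*J
j(G(23), -107)/307902 - 82122/381439 = -8*(-107)/307902 - 82122/381439 = 856*(1/307902) - 82122*1/381439 = 428/153951 - 82122/381439 = -12479508130/58722915489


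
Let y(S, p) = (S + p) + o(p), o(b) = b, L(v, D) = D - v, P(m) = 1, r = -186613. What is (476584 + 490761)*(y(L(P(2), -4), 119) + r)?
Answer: -180293761100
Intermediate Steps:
y(S, p) = S + 2*p (y(S, p) = (S + p) + p = S + 2*p)
(476584 + 490761)*(y(L(P(2), -4), 119) + r) = (476584 + 490761)*(((-4 - 1*1) + 2*119) - 186613) = 967345*(((-4 - 1) + 238) - 186613) = 967345*((-5 + 238) - 186613) = 967345*(233 - 186613) = 967345*(-186380) = -180293761100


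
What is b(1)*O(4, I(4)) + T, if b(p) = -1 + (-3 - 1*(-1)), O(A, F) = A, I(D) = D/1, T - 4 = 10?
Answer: 2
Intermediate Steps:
T = 14 (T = 4 + 10 = 14)
I(D) = D (I(D) = D*1 = D)
b(p) = -3 (b(p) = -1 + (-3 + 1) = -1 - 2 = -3)
b(1)*O(4, I(4)) + T = -3*4 + 14 = -12 + 14 = 2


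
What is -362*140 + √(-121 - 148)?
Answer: -50680 + I*√269 ≈ -50680.0 + 16.401*I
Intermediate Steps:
-362*140 + √(-121 - 148) = -50680 + √(-269) = -50680 + I*√269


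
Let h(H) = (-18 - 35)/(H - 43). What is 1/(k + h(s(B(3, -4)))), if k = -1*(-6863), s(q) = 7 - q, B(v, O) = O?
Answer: 32/219669 ≈ 0.00014567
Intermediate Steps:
h(H) = -53/(-43 + H)
k = 6863
1/(k + h(s(B(3, -4)))) = 1/(6863 - 53/(-43 + (7 - 1*(-4)))) = 1/(6863 - 53/(-43 + (7 + 4))) = 1/(6863 - 53/(-43 + 11)) = 1/(6863 - 53/(-32)) = 1/(6863 - 53*(-1/32)) = 1/(6863 + 53/32) = 1/(219669/32) = 32/219669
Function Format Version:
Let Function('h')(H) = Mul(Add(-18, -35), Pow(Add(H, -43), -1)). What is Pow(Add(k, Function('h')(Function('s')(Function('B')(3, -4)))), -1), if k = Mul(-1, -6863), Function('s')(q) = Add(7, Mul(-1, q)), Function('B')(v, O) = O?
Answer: Rational(32, 219669) ≈ 0.00014567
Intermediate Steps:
Function('h')(H) = Mul(-53, Pow(Add(-43, H), -1))
k = 6863
Pow(Add(k, Function('h')(Function('s')(Function('B')(3, -4)))), -1) = Pow(Add(6863, Mul(-53, Pow(Add(-43, Add(7, Mul(-1, -4))), -1))), -1) = Pow(Add(6863, Mul(-53, Pow(Add(-43, Add(7, 4)), -1))), -1) = Pow(Add(6863, Mul(-53, Pow(Add(-43, 11), -1))), -1) = Pow(Add(6863, Mul(-53, Pow(-32, -1))), -1) = Pow(Add(6863, Mul(-53, Rational(-1, 32))), -1) = Pow(Add(6863, Rational(53, 32)), -1) = Pow(Rational(219669, 32), -1) = Rational(32, 219669)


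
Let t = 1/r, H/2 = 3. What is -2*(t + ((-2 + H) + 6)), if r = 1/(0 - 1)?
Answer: -18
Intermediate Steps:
H = 6 (H = 2*3 = 6)
r = -1 (r = 1/(-1) = -1)
t = -1 (t = 1/(-1) = -1)
-2*(t + ((-2 + H) + 6)) = -2*(-1 + ((-2 + 6) + 6)) = -2*(-1 + (4 + 6)) = -2*(-1 + 10) = -2*9 = -18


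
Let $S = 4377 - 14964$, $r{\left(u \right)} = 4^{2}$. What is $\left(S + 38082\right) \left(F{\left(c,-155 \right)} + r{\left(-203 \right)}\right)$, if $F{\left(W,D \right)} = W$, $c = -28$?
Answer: $-329940$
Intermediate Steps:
$r{\left(u \right)} = 16$
$S = -10587$ ($S = 4377 - 14964 = -10587$)
$\left(S + 38082\right) \left(F{\left(c,-155 \right)} + r{\left(-203 \right)}\right) = \left(-10587 + 38082\right) \left(-28 + 16\right) = 27495 \left(-12\right) = -329940$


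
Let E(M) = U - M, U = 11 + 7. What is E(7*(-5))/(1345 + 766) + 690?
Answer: 1456643/2111 ≈ 690.03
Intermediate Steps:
U = 18
E(M) = 18 - M
E(7*(-5))/(1345 + 766) + 690 = (18 - 7*(-5))/(1345 + 766) + 690 = (18 - 1*(-35))/2111 + 690 = (18 + 35)/2111 + 690 = (1/2111)*53 + 690 = 53/2111 + 690 = 1456643/2111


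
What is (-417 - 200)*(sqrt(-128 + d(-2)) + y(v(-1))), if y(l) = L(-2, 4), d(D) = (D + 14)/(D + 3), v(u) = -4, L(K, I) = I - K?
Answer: -3702 - 1234*I*sqrt(29) ≈ -3702.0 - 6645.3*I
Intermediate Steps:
d(D) = (14 + D)/(3 + D)
y(l) = 6 (y(l) = 4 - 1*(-2) = 4 + 2 = 6)
(-417 - 200)*(sqrt(-128 + d(-2)) + y(v(-1))) = (-417 - 200)*(sqrt(-128 + (14 - 2)/(3 - 2)) + 6) = -617*(sqrt(-128 + 12/1) + 6) = -617*(sqrt(-128 + 1*12) + 6) = -617*(sqrt(-128 + 12) + 6) = -617*(sqrt(-116) + 6) = -617*(2*I*sqrt(29) + 6) = -617*(6 + 2*I*sqrt(29)) = -3702 - 1234*I*sqrt(29)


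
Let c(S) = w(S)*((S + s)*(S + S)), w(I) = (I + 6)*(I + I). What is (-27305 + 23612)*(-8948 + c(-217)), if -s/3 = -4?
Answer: -30088089069576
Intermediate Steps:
s = 12 (s = -3*(-4) = 12)
w(I) = 2*I*(6 + I) (w(I) = (6 + I)*(2*I) = 2*I*(6 + I))
c(S) = 4*S²*(6 + S)*(12 + S) (c(S) = (2*S*(6 + S))*((S + 12)*(S + S)) = (2*S*(6 + S))*((12 + S)*(2*S)) = (2*S*(6 + S))*(2*S*(12 + S)) = 4*S²*(6 + S)*(12 + S))
(-27305 + 23612)*(-8948 + c(-217)) = (-27305 + 23612)*(-8948 + 4*(-217)²*(6 - 217)*(12 - 217)) = -3693*(-8948 + 4*47089*(-211)*(-205)) = -3693*(-8948 + 8147338780) = -3693*8147329832 = -30088089069576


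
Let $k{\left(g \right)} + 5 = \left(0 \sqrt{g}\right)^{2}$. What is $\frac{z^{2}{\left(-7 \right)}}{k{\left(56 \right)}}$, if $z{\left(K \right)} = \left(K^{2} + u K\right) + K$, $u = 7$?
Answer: $- \frac{49}{5} \approx -9.8$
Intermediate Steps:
$k{\left(g \right)} = -5$ ($k{\left(g \right)} = -5 + \left(0 \sqrt{g}\right)^{2} = -5 + 0^{2} = -5 + 0 = -5$)
$z{\left(K \right)} = K^{2} + 8 K$ ($z{\left(K \right)} = \left(K^{2} + 7 K\right) + K = K^{2} + 8 K$)
$\frac{z^{2}{\left(-7 \right)}}{k{\left(56 \right)}} = \frac{\left(- 7 \left(8 - 7\right)\right)^{2}}{-5} = \left(\left(-7\right) 1\right)^{2} \left(- \frac{1}{5}\right) = \left(-7\right)^{2} \left(- \frac{1}{5}\right) = 49 \left(- \frac{1}{5}\right) = - \frac{49}{5}$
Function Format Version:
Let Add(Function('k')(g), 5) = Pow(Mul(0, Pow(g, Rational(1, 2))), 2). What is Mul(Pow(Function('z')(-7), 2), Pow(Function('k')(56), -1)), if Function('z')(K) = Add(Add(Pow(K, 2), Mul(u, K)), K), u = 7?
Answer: Rational(-49, 5) ≈ -9.8000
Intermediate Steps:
Function('k')(g) = -5 (Function('k')(g) = Add(-5, Pow(Mul(0, Pow(g, Rational(1, 2))), 2)) = Add(-5, Pow(0, 2)) = Add(-5, 0) = -5)
Function('z')(K) = Add(Pow(K, 2), Mul(8, K)) (Function('z')(K) = Add(Add(Pow(K, 2), Mul(7, K)), K) = Add(Pow(K, 2), Mul(8, K)))
Mul(Pow(Function('z')(-7), 2), Pow(Function('k')(56), -1)) = Mul(Pow(Mul(-7, Add(8, -7)), 2), Pow(-5, -1)) = Mul(Pow(Mul(-7, 1), 2), Rational(-1, 5)) = Mul(Pow(-7, 2), Rational(-1, 5)) = Mul(49, Rational(-1, 5)) = Rational(-49, 5)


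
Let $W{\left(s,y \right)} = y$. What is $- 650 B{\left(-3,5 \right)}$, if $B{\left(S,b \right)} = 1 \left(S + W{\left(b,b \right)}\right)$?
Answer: $-1300$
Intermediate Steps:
$B{\left(S,b \right)} = S + b$ ($B{\left(S,b \right)} = 1 \left(S + b\right) = S + b$)
$- 650 B{\left(-3,5 \right)} = - 650 \left(-3 + 5\right) = \left(-650\right) 2 = -1300$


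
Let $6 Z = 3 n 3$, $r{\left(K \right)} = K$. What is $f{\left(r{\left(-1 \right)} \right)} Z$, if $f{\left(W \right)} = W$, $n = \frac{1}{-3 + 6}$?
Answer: $- \frac{1}{2} \approx -0.5$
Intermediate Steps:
$n = \frac{1}{3} \approx 0.33333$
$Z = \frac{1}{2}$ ($Z = \frac{3 \cdot \frac{1}{3} \cdot 3}{6} = \frac{1 \cdot 3}{6} = \frac{1}{6} \cdot 3 = \frac{1}{2} \approx 0.5$)
$f{\left(r{\left(-1 \right)} \right)} Z = \left(-1\right) \frac{1}{2} = - \frac{1}{2}$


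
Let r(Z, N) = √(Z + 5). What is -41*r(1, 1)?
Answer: -41*√6 ≈ -100.43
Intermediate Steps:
r(Z, N) = √(5 + Z)
-41*r(1, 1) = -41*√(5 + 1) = -41*√6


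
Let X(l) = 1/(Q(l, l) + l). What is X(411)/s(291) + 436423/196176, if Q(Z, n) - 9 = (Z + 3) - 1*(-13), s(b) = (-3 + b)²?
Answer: 638755689655/287126332416 ≈ 2.2247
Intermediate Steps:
Q(Z, n) = 25 + Z (Q(Z, n) = 9 + ((Z + 3) - 1*(-13)) = 9 + ((3 + Z) + 13) = 9 + (16 + Z) = 25 + Z)
X(l) = 1/(25 + 2*l) (X(l) = 1/((25 + l) + l) = 1/(25 + 2*l))
X(411)/s(291) + 436423/196176 = 1/((25 + 2*411)*((-3 + 291)²)) + 436423/196176 = 1/((25 + 822)*(288²)) + 436423*(1/196176) = 1/(847*82944) + 436423/196176 = (1/847)*(1/82944) + 436423/196176 = 1/70253568 + 436423/196176 = 638755689655/287126332416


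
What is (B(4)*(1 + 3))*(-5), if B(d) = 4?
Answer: -80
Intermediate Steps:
(B(4)*(1 + 3))*(-5) = (4*(1 + 3))*(-5) = (4*4)*(-5) = 16*(-5) = -80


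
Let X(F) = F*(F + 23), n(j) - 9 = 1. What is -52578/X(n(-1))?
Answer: -8763/55 ≈ -159.33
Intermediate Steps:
n(j) = 10 (n(j) = 9 + 1 = 10)
X(F) = F*(23 + F)
-52578/X(n(-1)) = -52578*1/(10*(23 + 10)) = -52578/(10*33) = -52578/330 = -52578*1/330 = -8763/55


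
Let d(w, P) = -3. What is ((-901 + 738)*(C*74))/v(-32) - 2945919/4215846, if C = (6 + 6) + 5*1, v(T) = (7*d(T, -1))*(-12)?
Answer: -36050769053/44266383 ≈ -814.41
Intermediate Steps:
v(T) = 252 (v(T) = (7*(-3))*(-12) = -21*(-12) = 252)
C = 17 (C = 12 + 5 = 17)
((-901 + 738)*(C*74))/v(-32) - 2945919/4215846 = ((-901 + 738)*(17*74))/252 - 2945919/4215846 = -163*1258*(1/252) - 2945919*1/4215846 = -205054*1/252 - 981973/1405282 = -102527/126 - 981973/1405282 = -36050769053/44266383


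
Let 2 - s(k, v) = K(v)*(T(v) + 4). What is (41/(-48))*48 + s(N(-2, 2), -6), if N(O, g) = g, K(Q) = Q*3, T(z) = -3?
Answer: -21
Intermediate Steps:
K(Q) = 3*Q
s(k, v) = 2 - 3*v (s(k, v) = 2 - 3*v*(-3 + 4) = 2 - 3*v)
(41/(-48))*48 + s(N(-2, 2), -6) = (41/(-48))*48 + (2 - 3*(-6)) = (41*(-1/48))*48 + (2 + 18) = -41/48*48 + 20 = -41 + 20 = -21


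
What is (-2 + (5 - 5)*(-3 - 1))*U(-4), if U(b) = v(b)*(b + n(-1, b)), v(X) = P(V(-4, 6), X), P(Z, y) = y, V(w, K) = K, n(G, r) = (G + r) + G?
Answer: -80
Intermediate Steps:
n(G, r) = r + 2*G
v(X) = X
U(b) = b*(-2 + 2*b) (U(b) = b*(b + (b + 2*(-1))) = b*(b + (b - 2)) = b*(b + (-2 + b)) = b*(-2 + 2*b))
(-2 + (5 - 5)*(-3 - 1))*U(-4) = (-2 + (5 - 5)*(-3 - 1))*(2*(-4)*(-1 - 4)) = (-2 + 0*(-4))*(2*(-4)*(-5)) = (-2 + 0)*40 = -2*40 = -80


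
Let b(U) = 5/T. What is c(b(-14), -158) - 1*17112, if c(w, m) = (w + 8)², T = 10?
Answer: -68159/4 ≈ -17040.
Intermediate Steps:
b(U) = ½ (b(U) = 5/10 = 5*(⅒) = ½)
c(w, m) = (8 + w)²
c(b(-14), -158) - 1*17112 = (8 + ½)² - 1*17112 = (17/2)² - 17112 = 289/4 - 17112 = -68159/4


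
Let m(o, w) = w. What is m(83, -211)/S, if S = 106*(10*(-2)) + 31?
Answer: 211/2089 ≈ 0.10101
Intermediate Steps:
S = -2089 (S = 106*(-20) + 31 = -2120 + 31 = -2089)
m(83, -211)/S = -211/(-2089) = -211*(-1/2089) = 211/2089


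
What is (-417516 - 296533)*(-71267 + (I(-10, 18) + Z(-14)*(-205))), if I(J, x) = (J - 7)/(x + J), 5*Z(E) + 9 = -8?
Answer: 403135642273/8 ≈ 5.0392e+10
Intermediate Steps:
Z(E) = -17/5 (Z(E) = -9/5 + (1/5)*(-8) = -9/5 - 8/5 = -17/5)
I(J, x) = (-7 + J)/(J + x)
(-417516 - 296533)*(-71267 + (I(-10, 18) + Z(-14)*(-205))) = (-417516 - 296533)*(-71267 + ((-7 - 10)/(-10 + 18) - 17/5*(-205))) = -714049*(-71267 + (-17/8 + 697)) = -714049*(-71267 + 5559/8) = -714049*(-564577/8) = 403135642273/8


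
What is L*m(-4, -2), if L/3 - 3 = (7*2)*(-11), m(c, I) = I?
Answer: 906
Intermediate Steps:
L = -453 (L = 9 + 3*((7*2)*(-11)) = 9 + 3*(14*(-11)) = 9 + 3*(-154) = 9 - 462 = -453)
L*m(-4, -2) = -453*(-2) = 906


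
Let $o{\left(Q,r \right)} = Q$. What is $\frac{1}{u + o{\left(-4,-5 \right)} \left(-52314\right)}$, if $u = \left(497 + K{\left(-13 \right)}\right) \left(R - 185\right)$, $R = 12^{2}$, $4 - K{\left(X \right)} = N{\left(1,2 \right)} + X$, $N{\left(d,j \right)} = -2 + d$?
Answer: $\frac{1}{188141} \approx 5.3152 \cdot 10^{-6}$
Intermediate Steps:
$K{\left(X \right)} = 5 - X$ ($K{\left(X \right)} = 4 - \left(\left(-2 + 1\right) + X\right) = 4 - \left(-1 + X\right) = 5 - X$)
$R = 144$
$u = -21115$ ($u = \left(497 + \left(5 - -13\right)\right) \left(144 - 185\right) = \left(497 + \left(5 + 13\right)\right) \left(-41\right) = \left(497 + 18\right) \left(-41\right) = 515 \left(-41\right) = -21115$)
$\frac{1}{u + o{\left(-4,-5 \right)} \left(-52314\right)} = \frac{1}{-21115 - -209256} = \frac{1}{-21115 + 209256} = \frac{1}{188141}$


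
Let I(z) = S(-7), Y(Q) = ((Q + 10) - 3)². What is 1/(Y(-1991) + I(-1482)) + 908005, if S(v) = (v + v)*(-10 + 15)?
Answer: 3574076568931/3936186 ≈ 9.0801e+5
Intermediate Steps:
S(v) = 10*v (S(v) = (2*v)*5 = 10*v)
Y(Q) = (7 + Q)² (Y(Q) = ((10 + Q) - 3)² = (7 + Q)²)
I(z) = -70 (I(z) = 10*(-7) = -70)
1/(Y(-1991) + I(-1482)) + 908005 = 1/((7 - 1991)² - 70) + 908005 = 1/((-1984)² - 70) + 908005 = 1/(3936256 - 70) + 908005 = 1/3936186 + 908005 = 3574076568931/3936186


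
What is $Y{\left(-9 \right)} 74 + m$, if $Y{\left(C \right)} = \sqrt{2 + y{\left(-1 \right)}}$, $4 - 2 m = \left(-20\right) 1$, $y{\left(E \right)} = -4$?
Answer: $12 + 74 i \sqrt{2} \approx 12.0 + 104.65 i$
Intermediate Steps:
$m = 12$ ($m = 2 - \frac{\left(-20\right) 1}{2} = 2 - -10 = 2 + 10 = 12$)
$Y{\left(C \right)} = i \sqrt{2}$ ($Y{\left(C \right)} = \sqrt{2 - 4} = \sqrt{-2} = i \sqrt{2}$)
$Y{\left(-9 \right)} 74 + m = i \sqrt{2} \cdot 74 + 12 = 74 i \sqrt{2} + 12 = 12 + 74 i \sqrt{2}$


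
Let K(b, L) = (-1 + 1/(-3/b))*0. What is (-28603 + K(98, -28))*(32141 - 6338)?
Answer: -738043209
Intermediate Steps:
K(b, L) = 0 (K(b, L) = (-1 - b/3)*0 = 0)
(-28603 + K(98, -28))*(32141 - 6338) = (-28603 + 0)*(32141 - 6338) = -28603*25803 = -738043209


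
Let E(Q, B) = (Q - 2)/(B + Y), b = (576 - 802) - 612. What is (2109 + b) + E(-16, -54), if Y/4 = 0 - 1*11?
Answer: 62288/49 ≈ 1271.2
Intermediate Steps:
b = -838 (b = -226 - 612 = -838)
Y = -44 (Y = 4*(0 - 1*11) = 4*(0 - 11) = 4*(-11) = -44)
E(Q, B) = (-2 + Q)/(-44 + B) (E(Q, B) = (Q - 2)/(B - 44) = (-2 + Q)/(-44 + B))
(2109 + b) + E(-16, -54) = (2109 - 838) + (-2 - 16)/(-44 - 54) = 1271 - 18/(-98) = 1271 - 1/98*(-18) = 1271 + 9/49 = 62288/49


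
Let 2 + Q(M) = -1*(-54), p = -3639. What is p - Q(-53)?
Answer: -3691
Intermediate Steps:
Q(M) = 52 (Q(M) = -2 - 1*(-54) = -2 + 54 = 52)
p - Q(-53) = -3639 - 1*52 = -3639 - 52 = -3691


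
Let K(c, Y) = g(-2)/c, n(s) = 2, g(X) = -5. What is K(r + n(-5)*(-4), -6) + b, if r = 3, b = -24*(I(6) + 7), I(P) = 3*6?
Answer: -599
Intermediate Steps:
I(P) = 18
b = -600 (b = -24*(18 + 7) = -24*25 = -600)
K(c, Y) = -5/c
K(r + n(-5)*(-4), -6) + b = -5/(3 + 2*(-4)) - 600 = -5/(3 - 8) - 600 = -5/(-5) - 600 = -5*(-⅕) - 600 = 1 - 600 = -599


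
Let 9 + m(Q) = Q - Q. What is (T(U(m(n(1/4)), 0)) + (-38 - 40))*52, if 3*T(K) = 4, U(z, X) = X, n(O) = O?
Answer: -11960/3 ≈ -3986.7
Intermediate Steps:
m(Q) = -9 (m(Q) = -9 + (Q - Q) = -9 + 0 = -9)
T(K) = 4/3 (T(K) = (1/3)*4 = 4/3)
(T(U(m(n(1/4)), 0)) + (-38 - 40))*52 = (4/3 + (-38 - 40))*52 = (4/3 - 78)*52 = -230/3*52 = -11960/3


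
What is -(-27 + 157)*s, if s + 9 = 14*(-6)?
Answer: 12090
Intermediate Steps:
s = -93 (s = -9 + 14*(-6) = -9 - 84 = -93)
-(-27 + 157)*s = -(-27 + 157)*(-93) = -130*(-93) = -1*(-12090) = 12090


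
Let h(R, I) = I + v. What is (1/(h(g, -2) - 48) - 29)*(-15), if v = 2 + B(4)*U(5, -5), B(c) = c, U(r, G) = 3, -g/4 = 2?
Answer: 5225/12 ≈ 435.42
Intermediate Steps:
g = -8 (g = -4*2 = -8)
v = 14 (v = 2 + 4*3 = 2 + 12 = 14)
h(R, I) = 14 + I (h(R, I) = I + 14 = 14 + I)
(1/(h(g, -2) - 48) - 29)*(-15) = (1/((14 - 2) - 48) - 29)*(-15) = (1/(12 - 48) - 29)*(-15) = (1/(-36) - 29)*(-15) = (-1/36 - 29)*(-15) = -1045/36*(-15) = 5225/12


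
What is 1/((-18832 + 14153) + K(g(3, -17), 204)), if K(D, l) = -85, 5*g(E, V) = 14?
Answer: -1/4764 ≈ -0.00020991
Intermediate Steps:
g(E, V) = 14/5 (g(E, V) = (⅕)*14 = 14/5)
1/((-18832 + 14153) + K(g(3, -17), 204)) = 1/((-18832 + 14153) - 85) = 1/(-4679 - 85) = 1/(-4764) = -1/4764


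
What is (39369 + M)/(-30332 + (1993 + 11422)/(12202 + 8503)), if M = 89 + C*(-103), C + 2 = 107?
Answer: -118610663/125602129 ≈ -0.94434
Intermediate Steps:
C = 105 (C = -2 + 107 = 105)
M = -10726 (M = 89 + 105*(-103) = 89 - 10815 = -10726)
(39369 + M)/(-30332 + (1993 + 11422)/(12202 + 8503)) = (39369 - 10726)/(-30332 + (1993 + 11422)/(12202 + 8503)) = 28643/(-30332 + 13415/20705) = 28643/(-30332 + 13415*(1/20705)) = 28643/(-30332 + 2683/4141) = 28643/(-125602129/4141) = 28643*(-4141/125602129) = -118610663/125602129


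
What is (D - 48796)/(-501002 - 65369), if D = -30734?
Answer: 79530/566371 ≈ 0.14042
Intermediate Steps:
(D - 48796)/(-501002 - 65369) = (-30734 - 48796)/(-501002 - 65369) = -79530/(-566371) = -79530*(-1/566371) = 79530/566371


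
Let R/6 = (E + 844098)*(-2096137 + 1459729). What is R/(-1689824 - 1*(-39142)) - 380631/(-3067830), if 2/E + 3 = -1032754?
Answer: 1701993771862752162470909/871648932214047570 ≈ 1.9526e+6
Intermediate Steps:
E = -2/1032757 (E = 2/(-3 - 1032754) = 2/(-1032757) = 2*(-1/1032757) = -2/1032757 ≈ -1.9366e-6)
R = -3328724858383458432/1032757 (R = 6*((-2/1032757 + 844098)*(-2096137 + 1459729)) = 6*((871748118184/1032757)*(-636408)) = 6*(-554787476397243072/1032757) = -3328724858383458432/1032757 ≈ -3.2231e+12)
R/(-1689824 - 1*(-39142)) - 380631/(-3067830) = -3328724858383458432/(1032757*(-1689824 - 1*(-39142))) - 380631/(-3067830) = -3328724858383458432/(1032757*(-1689824 + 39142)) - 380631*(-1/3067830) = -3328724858383458432/1032757/(-1650682) + 126877/1022610 = -3328724858383458432/1032757*(-1/1650682) + 126877/1022610 = 1664362429191729216/852376695137 + 126877/1022610 = 1701993771862752162470909/871648932214047570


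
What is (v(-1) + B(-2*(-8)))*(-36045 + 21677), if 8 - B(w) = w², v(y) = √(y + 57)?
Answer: 3563264 - 28736*√14 ≈ 3.4557e+6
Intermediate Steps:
v(y) = √(57 + y)
B(w) = 8 - w²
(v(-1) + B(-2*(-8)))*(-36045 + 21677) = (√(57 - 1) + (8 - (-2*(-8))²))*(-36045 + 21677) = (√56 + (8 - 1*16²))*(-14368) = (2*√14 + (8 - 1*256))*(-14368) = (2*√14 + (8 - 256))*(-14368) = (2*√14 - 248)*(-14368) = (-248 + 2*√14)*(-14368) = 3563264 - 28736*√14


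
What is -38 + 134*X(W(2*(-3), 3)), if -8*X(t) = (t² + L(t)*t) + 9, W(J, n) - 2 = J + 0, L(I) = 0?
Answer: -1827/4 ≈ -456.75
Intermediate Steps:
W(J, n) = 2 + J (W(J, n) = 2 + (J + 0) = 2 + J)
X(t) = -9/8 - t²/8 (X(t) = -((t² + 0*t) + 9)/8 = -((t² + 0) + 9)/8 = -(t² + 9)/8 = -(9 + t²)/8 = -9/8 - t²/8)
-38 + 134*X(W(2*(-3), 3)) = -38 + 134*(-9/8 - (2 + 2*(-3))²/8) = -38 + 134*(-9/8 - (2 - 6)²/8) = -38 + 134*(-9/8 - ⅛*(-4)²) = -38 + 134*(-9/8 - ⅛*16) = -38 + 134*(-9/8 - 2) = -38 + 134*(-25/8) = -38 - 1675/4 = -1827/4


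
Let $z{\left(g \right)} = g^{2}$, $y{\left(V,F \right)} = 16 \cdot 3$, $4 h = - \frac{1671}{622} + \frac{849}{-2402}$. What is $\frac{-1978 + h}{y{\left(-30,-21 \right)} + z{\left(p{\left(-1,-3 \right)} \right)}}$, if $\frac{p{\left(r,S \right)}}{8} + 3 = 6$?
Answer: $- \frac{2956354487}{932283456} \approx -3.1711$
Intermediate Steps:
$p{\left(r,S \right)} = 24$ ($p{\left(r,S \right)} = -24 + 8 \cdot 6 = -24 + 48 = 24$)
$h = - \frac{1135455}{1494044}$ ($h = \frac{- \frac{1671}{622} + \frac{849}{-2402}}{4} = \frac{\left(-1671\right) \frac{1}{622} + 849 \left(- \frac{1}{2402}\right)}{4} = \frac{- \frac{1671}{622} - \frac{849}{2402}}{4} = \frac{1}{4} \left(- \frac{1135455}{373511}\right) = - \frac{1135455}{1494044} \approx -0.75999$)
$y{\left(V,F \right)} = 48$
$\frac{-1978 + h}{y{\left(-30,-21 \right)} + z{\left(p{\left(-1,-3 \right)} \right)}} = \frac{-1978 - \frac{1135455}{1494044}}{48 + 24^{2}} = - \frac{2956354487}{1494044 \left(48 + 576\right)} = - \frac{2956354487}{1494044 \cdot 624} = \left(- \frac{2956354487}{1494044}\right) \frac{1}{624} = - \frac{2956354487}{932283456}$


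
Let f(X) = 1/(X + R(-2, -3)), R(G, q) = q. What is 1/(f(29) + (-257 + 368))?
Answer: 26/2887 ≈ 0.0090059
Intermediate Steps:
f(X) = 1/(-3 + X) (f(X) = 1/(X - 3) = 1/(-3 + X))
1/(f(29) + (-257 + 368)) = 1/(1/(-3 + 29) + (-257 + 368)) = 1/(1/26 + 111) = 1/(2887/26) = 26/2887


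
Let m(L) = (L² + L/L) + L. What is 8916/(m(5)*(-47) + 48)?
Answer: -8916/1409 ≈ -6.3279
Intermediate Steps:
m(L) = 1 + L + L² (m(L) = (L² + 1) + L = (1 + L²) + L = 1 + L + L²)
8916/(m(5)*(-47) + 48) = 8916/((1 + 5 + 5²)*(-47) + 48) = 8916/((1 + 5 + 25)*(-47) + 48) = 8916/(31*(-47) + 48) = 8916/(-1457 + 48) = 8916/(-1409) = 8916*(-1/1409) = -8916/1409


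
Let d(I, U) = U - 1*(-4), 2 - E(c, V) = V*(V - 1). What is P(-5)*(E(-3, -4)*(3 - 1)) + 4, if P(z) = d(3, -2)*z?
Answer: 364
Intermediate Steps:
E(c, V) = 2 - V*(-1 + V) (E(c, V) = 2 - V*(V - 1) = 2 - V*(-1 + V))
d(I, U) = 4 + U (d(I, U) = U + 4 = 4 + U)
P(z) = 2*z (P(z) = (4 - 2)*z = 2*z)
P(-5)*(E(-3, -4)*(3 - 1)) + 4 = (2*(-5))*((2 - 4 - 1*(-4)²)*(3 - 1)) + 4 = -10*(2 - 4 - 1*16)*2 + 4 = -10*(2 - 4 - 16)*2 + 4 = -(-180)*2 + 4 = -10*(-36) + 4 = 360 + 4 = 364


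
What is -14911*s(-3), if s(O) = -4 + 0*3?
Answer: 59644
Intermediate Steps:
s(O) = -4 (s(O) = -4 + 0 = -4)
-14911*s(-3) = -14911*(-4) = 59644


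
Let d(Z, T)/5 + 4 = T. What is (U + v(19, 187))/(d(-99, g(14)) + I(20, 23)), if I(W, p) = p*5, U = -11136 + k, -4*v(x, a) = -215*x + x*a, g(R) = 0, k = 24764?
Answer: 13761/95 ≈ 144.85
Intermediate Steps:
d(Z, T) = -20 + 5*T
v(x, a) = 215*x/4 - a*x/4 (v(x, a) = -(-215*x + x*a)/4 = -(-215*x + a*x)/4 = 215*x/4 - a*x/4)
U = 13628 (U = -11136 + 24764 = 13628)
I(W, p) = 5*p
(U + v(19, 187))/(d(-99, g(14)) + I(20, 23)) = (13628 + (¼)*19*(215 - 1*187))/((-20 + 5*0) + 5*23) = (13628 + (¼)*19*(215 - 187))/((-20 + 0) + 115) = (13628 + (¼)*19*28)/(-20 + 115) = (13628 + 133)/95 = 13761*(1/95) = 13761/95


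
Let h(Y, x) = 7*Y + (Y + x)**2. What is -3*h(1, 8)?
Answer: -264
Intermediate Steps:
h(Y, x) = (Y + x)**2 + 7*Y
-3*h(1, 8) = -3*((1 + 8)**2 + 7*1) = -3*(9**2 + 7) = -3*(81 + 7) = -3*88 = -264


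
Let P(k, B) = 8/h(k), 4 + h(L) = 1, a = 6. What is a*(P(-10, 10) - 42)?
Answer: -268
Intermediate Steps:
h(L) = -3 (h(L) = -4 + 1 = -3)
P(k, B) = -8/3 (P(k, B) = 8/(-3) = 8*(-⅓) = -8/3)
a*(P(-10, 10) - 42) = 6*(-8/3 - 42) = 6*(-134/3) = -268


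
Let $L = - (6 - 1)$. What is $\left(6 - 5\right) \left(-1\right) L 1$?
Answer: $5$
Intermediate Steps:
$L = -5$ ($L = - (6 - 1) = \left(-1\right) 5 = -5$)
$\left(6 - 5\right) \left(-1\right) L 1 = \left(6 - 5\right) \left(-1\right) \left(-5\right) 1 = 1 \left(-1\right) \left(-5\right) 1 = \left(-1\right) \left(-5\right) 1 = 5 \cdot 1 = 5$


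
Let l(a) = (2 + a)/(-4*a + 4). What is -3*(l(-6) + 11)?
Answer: -228/7 ≈ -32.571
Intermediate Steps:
l(a) = (2 + a)/(4 - 4*a)
-3*(l(-6) + 11) = -3*((-2 - 1*(-6))/(4*(-1 - 6)) + 11) = -3*((¼)*(-2 + 6)/(-7) + 11) = -3*((¼)*(-⅐)*4 + 11) = -3*(-⅐ + 11) = -3*76/7 = -228/7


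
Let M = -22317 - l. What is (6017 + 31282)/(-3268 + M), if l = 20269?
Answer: -37299/45854 ≈ -0.81343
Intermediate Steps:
M = -42586 (M = -22317 - 1*20269 = -22317 - 20269 = -42586)
(6017 + 31282)/(-3268 + M) = (6017 + 31282)/(-3268 - 42586) = 37299/(-45854) = 37299*(-1/45854) = -37299/45854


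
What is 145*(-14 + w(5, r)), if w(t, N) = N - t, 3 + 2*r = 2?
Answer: -5655/2 ≈ -2827.5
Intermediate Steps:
r = -½ (r = -3/2 + (½)*2 = -3/2 + 1 = -½ ≈ -0.50000)
145*(-14 + w(5, r)) = 145*(-14 + (-½ - 1*5)) = 145*(-14 + (-½ - 5)) = 145*(-14 - 11/2) = 145*(-39/2) = -5655/2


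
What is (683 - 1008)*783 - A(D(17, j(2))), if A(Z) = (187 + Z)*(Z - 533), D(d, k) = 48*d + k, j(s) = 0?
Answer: -538324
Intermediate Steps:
D(d, k) = k + 48*d
A(Z) = (-533 + Z)*(187 + Z) (A(Z) = (187 + Z)*(-533 + Z) = (-533 + Z)*(187 + Z))
(683 - 1008)*783 - A(D(17, j(2))) = (683 - 1008)*783 - (-99671 + (0 + 48*17)² - 346*(0 + 48*17)) = -325*783 - (-99671 + (0 + 816)² - 346*(0 + 816)) = -254475 - (-99671 + 816² - 346*816) = -254475 - (-99671 + 665856 - 282336) = -254475 - 1*283849 = -254475 - 283849 = -538324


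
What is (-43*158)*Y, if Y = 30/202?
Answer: -101910/101 ≈ -1009.0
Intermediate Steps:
Y = 15/101 (Y = 30*(1/202) = 15/101 ≈ 0.14851)
(-43*158)*Y = -43*158*(15/101) = -6794*15/101 = -101910/101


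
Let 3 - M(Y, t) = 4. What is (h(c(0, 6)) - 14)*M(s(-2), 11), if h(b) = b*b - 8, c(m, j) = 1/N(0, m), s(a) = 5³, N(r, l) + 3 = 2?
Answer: 21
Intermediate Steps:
N(r, l) = -1 (N(r, l) = -3 + 2 = -1)
s(a) = 125
c(m, j) = -1 (c(m, j) = 1/(-1) = -1)
h(b) = -8 + b² (h(b) = b² - 8 = -8 + b²)
M(Y, t) = -1 (M(Y, t) = 3 - 1*4 = 3 - 4 = -1)
(h(c(0, 6)) - 14)*M(s(-2), 11) = ((-8 + (-1)²) - 14)*(-1) = ((-8 + 1) - 14)*(-1) = (-7 - 14)*(-1) = -21*(-1) = 21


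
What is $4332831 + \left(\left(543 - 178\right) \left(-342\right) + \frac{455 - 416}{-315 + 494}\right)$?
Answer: $\frac{753232218}{179} \approx 4.208 \cdot 10^{6}$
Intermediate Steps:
$4332831 + \left(\left(543 - 178\right) \left(-342\right) + \frac{455 - 416}{-315 + 494}\right) = 4332831 + \left(\left(543 - 178\right) \left(-342\right) + \frac{39}{179}\right) = 4332831 + \left(365 \left(-342\right) + 39 \cdot \frac{1}{179}\right) = 4332831 + \left(-124830 + \frac{39}{179}\right) = 4332831 - \frac{22344531}{179} = \frac{753232218}{179}$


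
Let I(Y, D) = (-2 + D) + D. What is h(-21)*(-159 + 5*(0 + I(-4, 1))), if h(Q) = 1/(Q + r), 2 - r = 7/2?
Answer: 106/15 ≈ 7.0667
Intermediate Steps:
r = -3/2 (r = 2 - 7/2 = -3/2 ≈ -1.5000)
I(Y, D) = -2 + 2*D
h(Q) = 1/(-3/2 + Q) (h(Q) = 1/(Q - 3/2) = 1/(-3/2 + Q))
h(-21)*(-159 + 5*(0 + I(-4, 1))) = (2/(-3 + 2*(-21)))*(-159 + 5*(0 + (-2 + 2*1))) = (2/(-3 - 42))*(-159 + 5*(0 + (-2 + 2))) = (2/(-45))*(-159 + 5*(0 + 0)) = (2*(-1/45))*(-159 + 5*0) = -2*(-159 + 0)/45 = -2/45*(-159) = 106/15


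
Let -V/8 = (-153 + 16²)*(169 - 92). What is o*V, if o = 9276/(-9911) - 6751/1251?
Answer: 452865504616/1127151 ≈ 4.0178e+5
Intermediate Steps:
V = -63448 (V = -8*(-153 + 16²)*(169 - 92) = -8*(-153 + 256)*77 = -824*77 = -8*7931 = -63448)
o = -78513437/12398661 (o = 9276*(-1/9911) - 6751*1/1251 = -9276/9911 - 6751/1251 = -78513437/12398661 ≈ -6.3324)
o*V = -78513437/12398661*(-63448) = 452865504616/1127151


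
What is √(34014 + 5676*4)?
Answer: 3*√6302 ≈ 238.16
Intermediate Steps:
√(34014 + 5676*4) = √(34014 + 22704) = √56718 = 3*√6302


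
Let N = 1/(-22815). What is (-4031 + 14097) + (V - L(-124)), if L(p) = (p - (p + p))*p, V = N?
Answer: 580459229/22815 ≈ 25442.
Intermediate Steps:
N = -1/22815 ≈ -4.3831e-5
V = -1/22815 ≈ -4.3831e-5
L(p) = -p² (L(p) = (p - 2*p)*p = (-p)*p = -p²)
(-4031 + 14097) + (V - L(-124)) = (-4031 + 14097) + (-1/22815 - (-1)*(-124)²) = 10066 + (-1/22815 - (-1)*15376) = 10066 + (-1/22815 - 1*(-15376)) = 10066 + (-1/22815 + 15376) = 10066 + 350803439/22815 = 580459229/22815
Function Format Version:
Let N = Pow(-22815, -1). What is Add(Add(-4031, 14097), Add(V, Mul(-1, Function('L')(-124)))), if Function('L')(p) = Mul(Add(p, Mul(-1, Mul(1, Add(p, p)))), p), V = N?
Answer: Rational(580459229, 22815) ≈ 25442.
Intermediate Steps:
N = Rational(-1, 22815) ≈ -4.3831e-5
V = Rational(-1, 22815) ≈ -4.3831e-5
Function('L')(p) = Mul(-1, Pow(p, 2)) (Function('L')(p) = Mul(Add(p, Mul(-1, Mul(1, Mul(2, p)))), p) = Mul(Add(p, Mul(-1, Mul(2, p))), p) = Mul(Add(p, Mul(-2, p)), p) = Mul(Mul(-1, p), p) = Mul(-1, Pow(p, 2)))
Add(Add(-4031, 14097), Add(V, Mul(-1, Function('L')(-124)))) = Add(Add(-4031, 14097), Add(Rational(-1, 22815), Mul(-1, Mul(-1, Pow(-124, 2))))) = Add(10066, Add(Rational(-1, 22815), Mul(-1, Mul(-1, 15376)))) = Add(10066, Add(Rational(-1, 22815), Mul(-1, -15376))) = Add(10066, Add(Rational(-1, 22815), 15376)) = Add(10066, Rational(350803439, 22815)) = Rational(580459229, 22815)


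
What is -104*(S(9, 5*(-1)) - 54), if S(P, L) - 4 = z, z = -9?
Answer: 6136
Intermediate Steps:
S(P, L) = -5 (S(P, L) = 4 - 9 = -5)
-104*(S(9, 5*(-1)) - 54) = -104*(-5 - 54) = -104*(-59) = 6136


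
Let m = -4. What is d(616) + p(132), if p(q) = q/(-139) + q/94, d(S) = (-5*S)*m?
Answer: 80489530/6533 ≈ 12320.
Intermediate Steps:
d(S) = 20*S (d(S) = -5*S*(-4) = 20*S)
p(q) = 45*q/13066 (p(q) = q*(-1/139) + q*(1/94) = -q/139 + q/94 = 45*q/13066)
d(616) + p(132) = 20*616 + (45/13066)*132 = 12320 + 2970/6533 = 80489530/6533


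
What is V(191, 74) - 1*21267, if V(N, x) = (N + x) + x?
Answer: -20928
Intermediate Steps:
V(N, x) = N + 2*x
V(191, 74) - 1*21267 = (191 + 2*74) - 1*21267 = (191 + 148) - 21267 = 339 - 21267 = -20928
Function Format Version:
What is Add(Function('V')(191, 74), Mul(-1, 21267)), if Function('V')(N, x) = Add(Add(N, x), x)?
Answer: -20928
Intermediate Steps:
Function('V')(N, x) = Add(N, Mul(2, x))
Add(Function('V')(191, 74), Mul(-1, 21267)) = Add(Add(191, Mul(2, 74)), Mul(-1, 21267)) = Add(Add(191, 148), -21267) = Add(339, -21267) = -20928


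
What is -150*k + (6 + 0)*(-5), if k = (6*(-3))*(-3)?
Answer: -8130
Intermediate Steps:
k = 54 (k = -18*(-3) = 54)
-150*k + (6 + 0)*(-5) = -150*54 + (6 + 0)*(-5) = -8100 + 6*(-5) = -8100 - 30 = -8130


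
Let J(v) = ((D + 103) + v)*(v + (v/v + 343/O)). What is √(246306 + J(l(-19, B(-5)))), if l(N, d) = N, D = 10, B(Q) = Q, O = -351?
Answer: 2*√836815902/117 ≈ 494.49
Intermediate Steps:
J(v) = (113 + v)*(8/351 + v) (J(v) = ((10 + 103) + v)*(v + (v/v + 343/(-351))) = (113 + v)*(v + (1 + 343*(-1/351))) = (113 + v)*(v + (1 - 343/351)) = (113 + v)*(v + 8/351) = (113 + v)*(8/351 + v))
√(246306 + J(l(-19, B(-5)))) = √(246306 + (904/351 + (-19)² + (39671/351)*(-19))) = √(246306 + (904/351 + 361 - 753749/351)) = √(246306 - 626134/351) = √(85827272/351) = 2*√836815902/117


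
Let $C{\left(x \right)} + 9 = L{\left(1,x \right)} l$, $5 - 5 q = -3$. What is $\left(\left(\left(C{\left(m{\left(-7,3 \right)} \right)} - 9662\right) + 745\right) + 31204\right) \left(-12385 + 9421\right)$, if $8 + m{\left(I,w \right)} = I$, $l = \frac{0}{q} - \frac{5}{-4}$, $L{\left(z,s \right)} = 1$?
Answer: $-66035697$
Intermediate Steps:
$q = \frac{8}{5}$ ($q = 1 - - \frac{3}{5} = 1 + \frac{3}{5} = \frac{8}{5} \approx 1.6$)
$l = \frac{5}{4}$ ($l = \frac{0}{\frac{8}{5}} - \frac{5}{-4} = 0 \cdot \frac{5}{8} - - \frac{5}{4} = 0 + \frac{5}{4} = \frac{5}{4} \approx 1.25$)
$m{\left(I,w \right)} = -8 + I$
$C{\left(x \right)} = - \frac{31}{4}$ ($C{\left(x \right)} = -9 + 1 \cdot \frac{5}{4} = -9 + \frac{5}{4} = - \frac{31}{4}$)
$\left(\left(\left(C{\left(m{\left(-7,3 \right)} \right)} - 9662\right) + 745\right) + 31204\right) \left(-12385 + 9421\right) = \left(\left(\left(- \frac{31}{4} - 9662\right) + 745\right) + 31204\right) \left(-12385 + 9421\right) = \left(\left(- \frac{38679}{4} + 745\right) + 31204\right) \left(-2964\right) = \left(- \frac{35699}{4} + 31204\right) \left(-2964\right) = \frac{89117}{4} \left(-2964\right) = -66035697$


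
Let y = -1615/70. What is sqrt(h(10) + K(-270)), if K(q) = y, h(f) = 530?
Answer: sqrt(99358)/14 ≈ 22.515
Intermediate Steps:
y = -323/14 (y = -1615*1/70 = -323/14 ≈ -23.071)
K(q) = -323/14
sqrt(h(10) + K(-270)) = sqrt(530 - 323/14) = sqrt(7097/14) = sqrt(99358)/14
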